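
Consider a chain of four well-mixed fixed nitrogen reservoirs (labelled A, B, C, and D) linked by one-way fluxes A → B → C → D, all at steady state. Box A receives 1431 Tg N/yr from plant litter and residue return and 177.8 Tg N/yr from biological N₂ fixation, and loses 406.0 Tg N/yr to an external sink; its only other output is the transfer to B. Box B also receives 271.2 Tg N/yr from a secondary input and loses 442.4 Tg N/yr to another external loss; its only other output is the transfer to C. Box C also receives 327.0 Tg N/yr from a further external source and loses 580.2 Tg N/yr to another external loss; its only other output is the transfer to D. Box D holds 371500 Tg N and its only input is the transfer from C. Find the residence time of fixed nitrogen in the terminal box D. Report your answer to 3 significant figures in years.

477 yr

Box A: F(A→B) = (1431 + 177.8) − 406.0 = 1202.8 Tg N/yr.
Box B: F(B→C) = (1202.8 + 271.2) − 442.4 = 1031.6 Tg N/yr.
Box C: F(C→D) = (1031.6 + 327.0) − 580.2 = 778.40 Tg N/yr.
Box D throughput = its input = 778.40 Tg N/yr; τ = 371500 / 778.40 = 477.3 yr.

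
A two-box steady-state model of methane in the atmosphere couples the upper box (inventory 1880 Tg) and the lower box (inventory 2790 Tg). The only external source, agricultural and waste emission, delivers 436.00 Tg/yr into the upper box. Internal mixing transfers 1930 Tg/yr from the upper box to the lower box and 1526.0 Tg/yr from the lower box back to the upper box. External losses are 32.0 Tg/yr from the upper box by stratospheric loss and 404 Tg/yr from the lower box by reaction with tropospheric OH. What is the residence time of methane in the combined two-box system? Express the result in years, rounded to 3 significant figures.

10.7 yr

For the system as a whole, the A↔B exchange is internal and contributes nothing to the throughput; only the external sinks remove mass.
M_total = 1880 + 2790 = 4670.0 Tg.
ΣF_external_out = 32.0 + 404 = 436.00 Tg/yr.
τ = M_total / ΣF_ext = 4670.0 / 436.00 = 10.71 yr.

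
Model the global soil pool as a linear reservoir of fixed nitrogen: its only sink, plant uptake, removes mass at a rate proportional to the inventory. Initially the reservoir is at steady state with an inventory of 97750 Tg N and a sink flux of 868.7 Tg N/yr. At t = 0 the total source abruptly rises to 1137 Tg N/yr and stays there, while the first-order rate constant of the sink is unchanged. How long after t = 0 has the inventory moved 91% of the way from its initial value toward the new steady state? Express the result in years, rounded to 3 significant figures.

271 yr

τ = M₀/F₀ = 97750/868.7 = 112.5 yr.
The remaining gap fraction is e^(−t/τ); 91% covered ⇒ e^(−t/τ) = 0.0900.
t = −τ ln(0.0900) = 112.5 × 2.408 = 271.0 yr.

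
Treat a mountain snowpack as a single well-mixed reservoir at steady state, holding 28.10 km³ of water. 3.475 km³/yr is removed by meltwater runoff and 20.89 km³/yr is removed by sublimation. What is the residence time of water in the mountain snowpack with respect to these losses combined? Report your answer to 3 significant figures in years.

Total removal = 3.475 + 20.89 = 24.365 km³/yr.
τ = M / ΣF_out = 28.10 / 24.365 = 1.153 yr.

1.15 yr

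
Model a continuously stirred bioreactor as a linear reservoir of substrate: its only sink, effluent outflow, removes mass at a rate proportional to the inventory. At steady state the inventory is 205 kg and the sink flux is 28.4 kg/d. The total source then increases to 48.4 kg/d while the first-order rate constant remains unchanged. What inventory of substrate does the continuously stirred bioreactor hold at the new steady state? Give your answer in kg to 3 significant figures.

Rate constant k = F/M = 28.4 / 205 = 0.1385 d⁻¹.
At the new steady state, source = k·M_new ⇒ M_new = 48.4 / 0.1385 = 349.4 kg.
(Equivalently M_new = M × F_new/F_old = 205 × 48.4/28.4.)

349 kg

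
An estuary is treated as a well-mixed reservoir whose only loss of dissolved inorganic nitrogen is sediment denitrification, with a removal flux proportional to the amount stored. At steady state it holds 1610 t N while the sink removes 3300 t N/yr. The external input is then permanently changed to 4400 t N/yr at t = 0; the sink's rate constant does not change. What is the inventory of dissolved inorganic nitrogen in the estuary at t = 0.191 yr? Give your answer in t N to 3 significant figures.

1780 t N

Residence time τ = M₀/F₀ = 0.4879 yr. The eventual steady state is M_∞ = M₀·(F₁/F₀) = 1610 × 4400/3300 = 2146.7 t N.
The anomaly ΔM(t) = M(t) − M_∞ decays as ΔM₀·e^(−t/τ) with ΔM₀ = 1610 − 2146.7 = −536.7 t N.
At t = 0.191 yr, e^(−t/τ) = e^(−0.3915) = 0.6760, so ΔM = −362.8 t N and M = 2146.7 − 362.8 = 1783.9 t N.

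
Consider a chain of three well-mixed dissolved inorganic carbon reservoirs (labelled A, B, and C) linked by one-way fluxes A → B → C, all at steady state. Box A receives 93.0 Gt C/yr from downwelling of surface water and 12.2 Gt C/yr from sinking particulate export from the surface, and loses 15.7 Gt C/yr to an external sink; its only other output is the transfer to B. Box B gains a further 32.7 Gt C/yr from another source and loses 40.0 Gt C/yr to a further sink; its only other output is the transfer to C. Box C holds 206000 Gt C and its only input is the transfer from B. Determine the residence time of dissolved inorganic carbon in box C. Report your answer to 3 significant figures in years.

Box A: F(A→B) = (93.0 + 12.2) − 15.7 = 89.500 Gt C/yr.
Box B: F(B→C) = (89.500 + 32.7) − 40.0 = 82.200 Gt C/yr.
Box C throughput = its input = 82.200 Gt C/yr; τ = 206000 / 82.200 = 2506 yr.

2510 yr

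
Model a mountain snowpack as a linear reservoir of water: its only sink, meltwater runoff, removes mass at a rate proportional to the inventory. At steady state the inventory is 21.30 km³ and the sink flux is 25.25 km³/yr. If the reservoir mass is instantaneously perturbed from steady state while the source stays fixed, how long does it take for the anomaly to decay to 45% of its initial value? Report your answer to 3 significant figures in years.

For a linear reservoir the anomaly decays as exp(−t/τ) with τ = M/F = 21.30/25.25 = 0.8436 yr.
exp(−t/τ) = 0.45 ⇒ t = −τ ln(0.45) = 0.8436 × 0.7985 = 0.6736 yr.

0.674 yr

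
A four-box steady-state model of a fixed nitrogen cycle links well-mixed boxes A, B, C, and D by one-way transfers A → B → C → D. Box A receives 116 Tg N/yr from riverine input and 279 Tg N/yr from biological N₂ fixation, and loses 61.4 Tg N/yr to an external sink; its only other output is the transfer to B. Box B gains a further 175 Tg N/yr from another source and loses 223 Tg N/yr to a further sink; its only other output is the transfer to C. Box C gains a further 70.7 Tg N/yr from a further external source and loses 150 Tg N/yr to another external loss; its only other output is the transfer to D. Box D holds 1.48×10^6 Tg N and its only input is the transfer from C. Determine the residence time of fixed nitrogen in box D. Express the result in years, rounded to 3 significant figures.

Box A: F(A→B) = (116 + 279) − 61.4 = 333.60 Tg N/yr.
Box B: F(B→C) = (333.60 + 175) − 223 = 285.60 Tg N/yr.
Box C: F(C→D) = (285.60 + 70.7) − 150 = 206.30 Tg N/yr.
Box D throughput = its input = 206.30 Tg N/yr; τ = 1.48×10^6 / 206.30 = 7174 yr.

7170 yr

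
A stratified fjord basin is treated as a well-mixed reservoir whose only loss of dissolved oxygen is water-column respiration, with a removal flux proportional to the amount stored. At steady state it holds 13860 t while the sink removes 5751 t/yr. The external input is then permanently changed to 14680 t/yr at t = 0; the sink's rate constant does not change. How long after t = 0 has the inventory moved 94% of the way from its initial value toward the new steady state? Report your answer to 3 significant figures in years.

τ = M₀/F₀ = 13860/5751 = 2.410 yr.
The remaining gap fraction is e^(−t/τ); 94% covered ⇒ e^(−t/τ) = 0.0600.
t = −τ ln(0.0600) = 2.410 × 2.813 = 6.780 yr.

6.78 yr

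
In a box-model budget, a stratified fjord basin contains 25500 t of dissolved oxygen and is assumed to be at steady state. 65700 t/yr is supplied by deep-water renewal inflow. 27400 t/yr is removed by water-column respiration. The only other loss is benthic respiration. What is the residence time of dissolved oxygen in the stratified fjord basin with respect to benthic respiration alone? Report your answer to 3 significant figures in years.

0.666 yr

At steady state ΣF_in = ΣF_out.
ΣF_in = 65700 t/yr.
Benthic respiration flux = ΣF_in − (27400) = 65700 − 27400 = 38300 t/yr.
τ = M / F = 25500 / 38300 = 0.6658 yr.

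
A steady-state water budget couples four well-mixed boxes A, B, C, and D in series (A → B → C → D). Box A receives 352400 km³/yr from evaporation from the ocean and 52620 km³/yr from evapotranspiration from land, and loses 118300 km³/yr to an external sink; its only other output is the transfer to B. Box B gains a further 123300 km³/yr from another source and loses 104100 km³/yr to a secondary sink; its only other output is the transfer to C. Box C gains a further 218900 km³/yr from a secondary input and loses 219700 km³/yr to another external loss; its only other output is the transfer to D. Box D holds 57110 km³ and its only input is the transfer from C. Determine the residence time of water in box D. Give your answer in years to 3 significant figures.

Box A: F(A→B) = (352400 + 52620) − 118300 = 286720 km³/yr.
Box B: F(B→C) = (286720 + 123300) − 104100 = 305920 km³/yr.
Box C: F(C→D) = (305920 + 218900) − 219700 = 305120 km³/yr.
Box D throughput = its input = 305120 km³/yr; τ = 57110 / 305120 = 0.1872 yr.

0.187 yr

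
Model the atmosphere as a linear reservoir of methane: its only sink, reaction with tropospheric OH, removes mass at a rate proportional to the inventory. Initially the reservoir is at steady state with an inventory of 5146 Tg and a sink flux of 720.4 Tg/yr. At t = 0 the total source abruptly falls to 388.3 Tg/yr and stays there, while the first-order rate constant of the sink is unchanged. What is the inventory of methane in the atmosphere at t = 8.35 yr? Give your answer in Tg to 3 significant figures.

The sink rate constant is k = F₀/M₀ = 720.4/5146 = 0.1400 yr⁻¹.
Solving dM/dt = F₁ − kM with M(0) = M₀ gives M(t) = F₁/k + (M₀ − F₁/k)·e^(−kt).
F₁/k = 388.3/0.1400 = 2773.7 Tg; kt = 0.1400 × 8.35 = 1.169, e^(−kt) = 0.3107.
M(8.35) = 2773.7 + (5146 − 2773.7) × 0.3107 = 2773.7 + 737.1 = 3510.8 Tg.

3510 Tg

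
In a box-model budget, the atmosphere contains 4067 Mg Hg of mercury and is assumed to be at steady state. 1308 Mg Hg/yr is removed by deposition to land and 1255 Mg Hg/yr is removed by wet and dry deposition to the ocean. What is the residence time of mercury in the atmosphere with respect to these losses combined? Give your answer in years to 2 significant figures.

Total removal = 1308 + 1255 = 2563.0 Mg Hg/yr.
τ = M / ΣF_out = 4067 / 2563.0 = 1.587 yr.

1.6 yr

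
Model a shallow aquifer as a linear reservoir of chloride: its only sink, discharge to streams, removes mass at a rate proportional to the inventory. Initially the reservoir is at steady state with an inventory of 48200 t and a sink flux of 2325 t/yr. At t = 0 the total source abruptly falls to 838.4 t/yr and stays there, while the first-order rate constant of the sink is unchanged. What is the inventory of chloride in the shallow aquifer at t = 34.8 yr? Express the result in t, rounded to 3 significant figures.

23100 t

Residence time τ = M₀/F₀ = 20.73 yr. The eventual steady state is M_∞ = M₀·(F₁/F₀) = 48200 × 838.4/2325 = 17381 t.
The anomaly ΔM(t) = M(t) − M_∞ decays as ΔM₀·e^(−t/τ) with ΔM₀ = 48200 − 17381 = 30820 t.
At t = 34.8 yr, e^(−t/τ) = e^(−1.679) = 0.1866, so ΔM = 5752 t and M = 17381 + 5752 = 23133 t.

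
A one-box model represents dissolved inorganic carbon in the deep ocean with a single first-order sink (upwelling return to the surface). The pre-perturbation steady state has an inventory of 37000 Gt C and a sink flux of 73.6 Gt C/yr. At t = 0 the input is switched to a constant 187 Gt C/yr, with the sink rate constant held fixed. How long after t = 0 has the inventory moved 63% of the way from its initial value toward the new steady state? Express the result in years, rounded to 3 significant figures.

τ = M₀/F₀ = 37000/73.6 = 502.7 yr.
The remaining gap fraction is e^(−t/τ); 63% covered ⇒ e^(−t/τ) = 0.370.
t = −τ ln(0.370) = 502.7 × 0.9943 = 499.8 yr.

500 yr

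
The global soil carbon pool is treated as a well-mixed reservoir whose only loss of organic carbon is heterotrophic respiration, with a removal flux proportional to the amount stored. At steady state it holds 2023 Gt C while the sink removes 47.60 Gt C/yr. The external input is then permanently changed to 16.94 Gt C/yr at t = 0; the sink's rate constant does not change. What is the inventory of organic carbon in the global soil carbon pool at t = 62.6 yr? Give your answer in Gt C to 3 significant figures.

1020 Gt C

The sink rate constant is k = F₀/M₀ = 47.60/2023 = 0.02353 yr⁻¹.
Solving dM/dt = F₁ − kM with M(0) = M₀ gives M(t) = F₁/k + (M₀ − F₁/k)·e^(−kt).
F₁/k = 16.94/0.02353 = 719.95 Gt C; kt = 0.02353 × 62.6 = 1.473, e^(−kt) = 0.2293.
M(62.6) = 719.95 + (2023 − 719.95) × 0.2293 = 719.95 + 298.7 = 1018.7 Gt C.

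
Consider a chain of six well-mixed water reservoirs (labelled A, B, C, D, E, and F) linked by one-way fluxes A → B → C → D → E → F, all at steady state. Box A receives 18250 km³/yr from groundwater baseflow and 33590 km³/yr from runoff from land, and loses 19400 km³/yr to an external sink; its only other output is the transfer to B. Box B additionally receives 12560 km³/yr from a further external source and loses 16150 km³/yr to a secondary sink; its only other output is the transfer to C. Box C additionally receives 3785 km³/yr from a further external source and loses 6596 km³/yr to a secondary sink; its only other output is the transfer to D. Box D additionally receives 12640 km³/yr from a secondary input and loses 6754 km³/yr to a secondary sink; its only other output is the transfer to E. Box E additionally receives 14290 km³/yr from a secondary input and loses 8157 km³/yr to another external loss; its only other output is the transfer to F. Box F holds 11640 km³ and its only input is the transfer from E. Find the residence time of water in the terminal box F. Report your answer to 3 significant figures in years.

Box A: F(A→B) = (18250 + 33590) − 19400 = 32440 km³/yr.
Box B: F(B→C) = (32440 + 12560) − 16150 = 28850 km³/yr.
Box C: F(C→D) = (28850 + 3785) − 6596 = 26039 km³/yr.
Box D: F(D→E) = (26039 + 12640) − 6754 = 31925 km³/yr.
Box E: F(E→F) = (31925 + 14290) − 8157 = 38058 km³/yr.
Box F throughput = its input = 38058 km³/yr; τ = 11640 / 38058 = 0.3058 yr.

0.306 yr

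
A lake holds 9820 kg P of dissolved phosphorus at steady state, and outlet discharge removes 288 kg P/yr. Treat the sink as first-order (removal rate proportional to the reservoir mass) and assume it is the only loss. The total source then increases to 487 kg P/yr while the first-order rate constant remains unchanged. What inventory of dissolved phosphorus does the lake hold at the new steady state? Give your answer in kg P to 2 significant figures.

17000 kg P

Rate constant k = F/M = 288 / 9820 = 0.02933 yr⁻¹.
At the new steady state, source = k·M_new ⇒ M_new = 487 / 0.02933 = 16610 kg P.
(Equivalently M_new = M × F_new/F_old = 9820 × 487/288.)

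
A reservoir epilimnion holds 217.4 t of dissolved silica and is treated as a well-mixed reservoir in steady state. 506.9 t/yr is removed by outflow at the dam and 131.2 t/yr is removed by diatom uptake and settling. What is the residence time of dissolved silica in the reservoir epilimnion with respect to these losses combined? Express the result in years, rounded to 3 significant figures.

0.341 yr

Total removal = 506.9 + 131.2 = 638.10 t/yr.
τ = M / ΣF_out = 217.4 / 638.10 = 0.3407 yr.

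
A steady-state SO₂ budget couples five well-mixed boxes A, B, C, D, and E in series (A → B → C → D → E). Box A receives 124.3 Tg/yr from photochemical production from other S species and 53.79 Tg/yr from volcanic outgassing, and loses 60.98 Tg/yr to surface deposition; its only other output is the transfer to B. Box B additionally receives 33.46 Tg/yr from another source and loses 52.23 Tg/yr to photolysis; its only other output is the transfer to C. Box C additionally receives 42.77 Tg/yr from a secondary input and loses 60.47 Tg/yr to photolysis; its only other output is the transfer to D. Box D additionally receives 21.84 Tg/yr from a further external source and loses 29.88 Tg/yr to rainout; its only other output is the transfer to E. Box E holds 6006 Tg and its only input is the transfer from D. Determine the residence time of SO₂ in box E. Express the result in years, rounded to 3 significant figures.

82.7 yr

Box A: F(A→B) = (124.3 + 53.79) − 60.98 = 117.11 Tg/yr.
Box B: F(B→C) = (117.11 + 33.46) − 52.23 = 98.340 Tg/yr.
Box C: F(C→D) = (98.340 + 42.77) − 60.47 = 80.640 Tg/yr.
Box D: F(D→E) = (80.640 + 21.84) − 29.88 = 72.600 Tg/yr.
Box E throughput = its input = 72.600 Tg/yr; τ = 6006 / 72.600 = 82.73 yr.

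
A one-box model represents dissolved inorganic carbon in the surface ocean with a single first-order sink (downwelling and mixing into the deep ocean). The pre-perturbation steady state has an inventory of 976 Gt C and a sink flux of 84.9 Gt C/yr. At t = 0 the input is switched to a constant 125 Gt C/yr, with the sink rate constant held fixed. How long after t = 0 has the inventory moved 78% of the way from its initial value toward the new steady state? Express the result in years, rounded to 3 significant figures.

17.4 yr

τ = M₀/F₀ = 976/84.9 = 11.50 yr.
The remaining gap fraction is e^(−t/τ); 78% covered ⇒ e^(−t/τ) = 0.220.
t = −τ ln(0.220) = 11.50 × 1.514 = 17.41 yr.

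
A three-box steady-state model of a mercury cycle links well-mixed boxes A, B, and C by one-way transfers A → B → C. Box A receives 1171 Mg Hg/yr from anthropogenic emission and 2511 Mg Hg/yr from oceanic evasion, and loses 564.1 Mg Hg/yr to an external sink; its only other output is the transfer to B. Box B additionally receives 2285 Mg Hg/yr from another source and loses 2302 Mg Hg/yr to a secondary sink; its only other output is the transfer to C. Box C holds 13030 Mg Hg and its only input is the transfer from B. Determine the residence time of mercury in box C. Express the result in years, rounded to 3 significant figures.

Box A: F(A→B) = (1171 + 2511) − 564.1 = 3117.9 Mg Hg/yr.
Box B: F(B→C) = (3117.9 + 2285) − 2302 = 3100.9 Mg Hg/yr.
Box C throughput = its input = 3100.9 Mg Hg/yr; τ = 13030 / 3100.9 = 4.202 yr.

4.20 yr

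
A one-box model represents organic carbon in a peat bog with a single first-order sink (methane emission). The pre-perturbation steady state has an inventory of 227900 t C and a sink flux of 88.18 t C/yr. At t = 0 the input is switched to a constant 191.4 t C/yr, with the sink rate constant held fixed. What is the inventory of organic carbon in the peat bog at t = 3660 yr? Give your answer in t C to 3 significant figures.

430000 t C

Residence time τ = M₀/F₀ = 2584 yr. The eventual steady state is M_∞ = M₀·(F₁/F₀) = 227900 × 191.4/88.18 = 494670 t C.
The anomaly ΔM(t) = M(t) − M_∞ decays as ΔM₀·e^(−t/τ) with ΔM₀ = 227900 − 494670 = −266800 t C.
At t = 3660 yr, e^(−t/τ) = e^(−1.416) = 0.2426, so ΔM = −64730 t C and M = 494670 − 64730 = 429940 t C.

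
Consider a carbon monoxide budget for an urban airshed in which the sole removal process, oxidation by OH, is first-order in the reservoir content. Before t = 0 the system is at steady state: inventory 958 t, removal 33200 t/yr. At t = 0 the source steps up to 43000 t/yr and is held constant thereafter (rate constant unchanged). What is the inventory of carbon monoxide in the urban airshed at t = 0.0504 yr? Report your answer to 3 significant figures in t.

Residence time τ = M₀/F₀ = 0.02886 yr. The eventual steady state is M_∞ = M₀·(F₁/F₀) = 958 × 43000/33200 = 1240.8 t.
The anomaly ΔM(t) = M(t) − M_∞ decays as ΔM₀·e^(−t/τ) with ΔM₀ = 958 − 1240.8 = −282.8 t.
At t = 0.0504 yr, e^(−t/τ) = e^(−1.747) = 0.1744, so ΔM = −49.31 t and M = 1240.8 − 49.31 = 1191.5 t.

1190 t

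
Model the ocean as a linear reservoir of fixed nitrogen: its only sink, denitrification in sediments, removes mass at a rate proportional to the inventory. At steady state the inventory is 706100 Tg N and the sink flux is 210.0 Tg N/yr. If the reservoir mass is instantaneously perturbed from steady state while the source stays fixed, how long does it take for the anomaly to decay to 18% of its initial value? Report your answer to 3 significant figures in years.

5770 yr

For a linear reservoir the anomaly decays as exp(−t/τ) with τ = M/F = 706100/210.0 = 3362 yr.
exp(−t/τ) = 0.18 ⇒ t = −τ ln(0.18) = 3362 × 1.715 = 5766 yr.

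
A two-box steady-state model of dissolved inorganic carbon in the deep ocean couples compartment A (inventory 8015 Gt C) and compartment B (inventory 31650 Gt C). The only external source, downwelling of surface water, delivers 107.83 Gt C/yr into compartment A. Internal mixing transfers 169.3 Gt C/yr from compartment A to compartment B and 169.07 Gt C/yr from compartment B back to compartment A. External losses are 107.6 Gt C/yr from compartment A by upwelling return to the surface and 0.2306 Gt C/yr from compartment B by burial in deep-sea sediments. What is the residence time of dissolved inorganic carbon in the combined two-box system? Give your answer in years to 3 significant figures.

For the system as a whole, the A↔B exchange is internal and contributes nothing to the throughput; only the external sinks remove mass.
M_total = 8015 + 31650 = 39665 Gt C.
ΣF_external_out = 107.6 + 0.2306 = 107.83 Gt C/yr.
τ = M_total / ΣF_ext = 39665 / 107.83 = 367.8 yr.

368 yr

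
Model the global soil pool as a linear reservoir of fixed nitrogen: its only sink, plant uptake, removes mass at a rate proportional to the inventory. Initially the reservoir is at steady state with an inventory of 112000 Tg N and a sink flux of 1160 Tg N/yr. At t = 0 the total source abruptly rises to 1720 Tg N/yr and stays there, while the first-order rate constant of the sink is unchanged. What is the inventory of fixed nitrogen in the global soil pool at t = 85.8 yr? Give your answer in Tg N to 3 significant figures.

Residence time τ = M₀/F₀ = 96.55 yr. The eventual steady state is M_∞ = M₀·(F₁/F₀) = 112000 × 1720/1160 = 166070 Tg N.
The anomaly ΔM(t) = M(t) − M_∞ decays as ΔM₀·e^(−t/τ) with ΔM₀ = 112000 − 166070 = −54070 Tg N.
At t = 85.8 yr, e^(−t/τ) = e^(−0.8886) = 0.4112, so ΔM = −22230 Tg N and M = 166070 − 22230 = 143840 Tg N.

144000 Tg N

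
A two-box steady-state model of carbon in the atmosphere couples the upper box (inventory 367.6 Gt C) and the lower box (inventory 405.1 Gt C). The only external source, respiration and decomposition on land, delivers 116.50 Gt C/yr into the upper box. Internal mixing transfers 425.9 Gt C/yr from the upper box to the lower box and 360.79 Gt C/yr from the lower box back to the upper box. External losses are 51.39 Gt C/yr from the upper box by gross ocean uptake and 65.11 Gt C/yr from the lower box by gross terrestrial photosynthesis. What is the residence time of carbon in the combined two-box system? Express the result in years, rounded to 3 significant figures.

Treat the two boxes together as one reservoir: the mixing fluxes between them are internal recycling, so τ = ΣM / Σ(external losses).
M_total = 367.6 + 405.1 = 772.70 Gt C.
ΣF_external_out = 51.39 + 65.11 = 116.50 Gt C/yr.
τ = M_total / ΣF_ext = 772.70 / 116.50 = 6.633 yr.

6.63 yr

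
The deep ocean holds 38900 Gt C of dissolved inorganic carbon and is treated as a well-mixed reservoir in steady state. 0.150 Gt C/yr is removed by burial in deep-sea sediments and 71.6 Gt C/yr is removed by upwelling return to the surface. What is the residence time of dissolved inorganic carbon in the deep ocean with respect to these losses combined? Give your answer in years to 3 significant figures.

Total removal = 0.1500 + 71.60 = 71.750 Gt C/yr.
τ = M / ΣF_out = 38900 / 71.750 = 542.2 yr.

542 yr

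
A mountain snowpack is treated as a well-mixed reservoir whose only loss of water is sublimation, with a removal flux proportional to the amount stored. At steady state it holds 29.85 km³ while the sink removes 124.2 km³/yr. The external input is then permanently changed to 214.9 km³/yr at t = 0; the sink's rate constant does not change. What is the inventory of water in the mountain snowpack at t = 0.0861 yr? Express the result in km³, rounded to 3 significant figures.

36.4 km³

τ = M₀/F₀ = 29.85/124.2 = 0.2403 yr; rate constant k = 1/τ.
New steady state M_∞ = F₁/k = F₁·τ = 214.9 × 0.2403 = 51.649 km³.
M(t) = M_∞ + (M₀ − M_∞)·e^(−t/τ); t/τ = 0.0861/0.2403 = 0.3582, so e^(−t/τ) = 0.6989.
M(t) = 51.649 − 21.80 × 0.6989 = 36.414 km³.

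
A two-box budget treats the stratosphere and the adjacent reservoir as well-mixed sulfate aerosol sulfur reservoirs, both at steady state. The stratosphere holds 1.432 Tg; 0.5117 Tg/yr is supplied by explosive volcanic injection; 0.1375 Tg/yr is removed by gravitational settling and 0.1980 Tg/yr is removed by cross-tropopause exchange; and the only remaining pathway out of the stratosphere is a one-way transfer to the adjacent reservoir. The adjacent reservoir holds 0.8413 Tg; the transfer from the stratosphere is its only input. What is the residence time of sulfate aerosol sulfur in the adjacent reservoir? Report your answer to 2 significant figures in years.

4.8 yr

Balance the stratosphere: ΣF_in = 0.51170 Tg/yr.
Transfer to the adjacent reservoir = ΣF_in − (0.1375 + 0.1980) = 0.17620 Tg/yr.
At steady state the output of the adjacent reservoir equals its input, 0.17620 Tg/yr.
τ = M / F = 0.8413 / 0.17620 = 4.775 yr.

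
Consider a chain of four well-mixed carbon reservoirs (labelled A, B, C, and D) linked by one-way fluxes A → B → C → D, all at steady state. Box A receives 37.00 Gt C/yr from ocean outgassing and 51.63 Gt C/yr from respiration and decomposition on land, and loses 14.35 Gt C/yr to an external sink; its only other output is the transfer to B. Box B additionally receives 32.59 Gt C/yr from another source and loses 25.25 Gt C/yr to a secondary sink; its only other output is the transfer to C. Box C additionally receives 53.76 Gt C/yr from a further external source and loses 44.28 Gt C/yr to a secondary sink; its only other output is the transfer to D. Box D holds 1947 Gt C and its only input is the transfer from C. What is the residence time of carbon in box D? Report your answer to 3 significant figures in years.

21.4 yr

Box A: F(A→B) = (37.00 + 51.63) − 14.35 = 74.280 Gt C/yr.
Box B: F(B→C) = (74.280 + 32.59) − 25.25 = 81.620 Gt C/yr.
Box C: F(C→D) = (81.620 + 53.76) − 44.28 = 91.100 Gt C/yr.
Box D throughput = its input = 91.100 Gt C/yr; τ = 1947 / 91.100 = 21.37 yr.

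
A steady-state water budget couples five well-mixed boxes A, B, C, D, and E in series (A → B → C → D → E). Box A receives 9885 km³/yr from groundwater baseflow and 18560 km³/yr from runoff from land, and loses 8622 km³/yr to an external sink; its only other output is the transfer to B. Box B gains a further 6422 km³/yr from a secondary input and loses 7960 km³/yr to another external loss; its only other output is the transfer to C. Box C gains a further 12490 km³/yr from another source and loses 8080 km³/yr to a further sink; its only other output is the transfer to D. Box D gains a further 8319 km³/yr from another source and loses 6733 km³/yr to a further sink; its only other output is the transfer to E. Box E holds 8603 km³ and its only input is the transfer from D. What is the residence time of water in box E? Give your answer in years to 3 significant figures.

Box A: F(A→B) = (9885 + 18560) − 8622 = 19823 km³/yr.
Box B: F(B→C) = (19823 + 6422) − 7960 = 18285 km³/yr.
Box C: F(C→D) = (18285 + 12490) − 8080 = 22695 km³/yr.
Box D: F(D→E) = (22695 + 8319) − 6733 = 24281 km³/yr.
Box E throughput = its input = 24281 km³/yr; τ = 8603 / 24281 = 0.3543 yr.

0.354 yr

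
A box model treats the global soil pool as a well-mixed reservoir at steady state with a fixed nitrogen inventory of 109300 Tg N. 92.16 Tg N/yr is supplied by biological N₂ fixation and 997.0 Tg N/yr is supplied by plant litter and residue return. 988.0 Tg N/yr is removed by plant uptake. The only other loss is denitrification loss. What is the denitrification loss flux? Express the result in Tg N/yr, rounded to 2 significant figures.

At steady state ΣF_in = ΣF_out.
ΣF_in = 92.16 + 997.0 = 1089.2 Tg N/yr.
Denitrification loss flux = ΣF_in − (988.0) = 1089.2 − 988.0 = 101.2 Tg N/yr.

100 Tg N/yr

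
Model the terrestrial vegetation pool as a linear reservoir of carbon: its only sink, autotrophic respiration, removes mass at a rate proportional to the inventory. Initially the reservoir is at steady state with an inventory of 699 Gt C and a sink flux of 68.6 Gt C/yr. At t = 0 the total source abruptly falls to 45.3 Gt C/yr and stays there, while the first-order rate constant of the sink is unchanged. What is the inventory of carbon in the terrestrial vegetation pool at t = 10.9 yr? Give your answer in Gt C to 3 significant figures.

The sink rate constant is k = F₀/M₀ = 68.6/699 = 0.09814 yr⁻¹.
Solving dM/dt = F₁ − kM with M(0) = M₀ gives M(t) = F₁/k + (M₀ − F₁/k)·e^(−kt).
F₁/k = 45.3/0.09814 = 461.58 Gt C; kt = 0.09814 × 10.9 = 1.070, e^(−kt) = 0.3431.
M(10.9) = 461.58 + (699 − 461.58) × 0.3431 = 461.58 + 81.46 = 543.04 Gt C.

543 Gt C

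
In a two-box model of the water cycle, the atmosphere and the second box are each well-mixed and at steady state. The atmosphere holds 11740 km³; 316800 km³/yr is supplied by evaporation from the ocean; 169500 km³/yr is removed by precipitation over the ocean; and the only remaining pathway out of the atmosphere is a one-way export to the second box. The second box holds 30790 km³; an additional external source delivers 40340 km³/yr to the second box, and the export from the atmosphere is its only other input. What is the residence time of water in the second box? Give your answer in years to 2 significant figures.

0.16 yr

Balance the atmosphere: ΣF_in = 316800 km³/yr.
Export to the second box = ΣF_in − (169500) = 147300 km³/yr.
Total input to the second box = 147300 + 40340 = 187640 km³/yr; at steady state this equals its total output.
τ = M / F = 30790 / 187640 = 0.1641 yr.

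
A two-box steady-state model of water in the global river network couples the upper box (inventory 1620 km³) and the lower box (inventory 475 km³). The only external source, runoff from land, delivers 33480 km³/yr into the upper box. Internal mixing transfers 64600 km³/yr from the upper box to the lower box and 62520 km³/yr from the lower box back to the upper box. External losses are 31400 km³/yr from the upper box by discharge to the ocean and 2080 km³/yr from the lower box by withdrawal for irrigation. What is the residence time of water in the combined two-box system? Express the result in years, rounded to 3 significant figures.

For the system as a whole, the A↔B exchange is internal and contributes nothing to the throughput; only the external sinks remove mass.
M_total = 1620 + 475 = 2095.0 km³.
ΣF_external_out = 31400 + 2080 = 33480 km³/yr.
τ = M_total / ΣF_ext = 2095.0 / 33480 = 0.06257 yr.

0.0626 yr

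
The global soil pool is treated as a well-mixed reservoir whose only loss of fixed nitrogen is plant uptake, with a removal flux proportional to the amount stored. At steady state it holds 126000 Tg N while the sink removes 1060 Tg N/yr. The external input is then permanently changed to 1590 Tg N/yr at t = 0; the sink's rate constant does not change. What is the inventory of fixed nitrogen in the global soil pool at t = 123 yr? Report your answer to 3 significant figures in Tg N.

167000 Tg N

τ = M₀/F₀ = 126000/1060 = 118.9 yr; rate constant k = 1/τ.
New steady state M_∞ = F₁/k = F₁·τ = 1590 × 118.9 = 189000 Tg N.
M(t) = M_∞ + (M₀ − M_∞)·e^(−t/τ); t/τ = 123/118.9 = 1.035, so e^(−t/τ) = 0.3553.
M(t) = 189000 − 63000 × 0.3553 = 166620 Tg N.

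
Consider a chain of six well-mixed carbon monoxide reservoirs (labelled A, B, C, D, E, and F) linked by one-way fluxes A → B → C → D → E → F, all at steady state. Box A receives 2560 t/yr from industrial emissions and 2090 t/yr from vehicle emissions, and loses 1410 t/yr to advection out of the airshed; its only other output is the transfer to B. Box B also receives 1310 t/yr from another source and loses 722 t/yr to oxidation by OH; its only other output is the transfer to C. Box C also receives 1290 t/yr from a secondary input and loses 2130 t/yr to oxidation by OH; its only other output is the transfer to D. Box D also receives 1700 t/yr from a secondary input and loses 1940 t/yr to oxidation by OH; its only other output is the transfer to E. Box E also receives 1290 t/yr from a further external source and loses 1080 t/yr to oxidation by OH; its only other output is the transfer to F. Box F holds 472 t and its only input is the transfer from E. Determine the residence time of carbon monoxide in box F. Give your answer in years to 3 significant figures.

0.160 yr

Box A: F(A→B) = (2560 + 2090) − 1410 = 3240.0 t/yr.
Box B: F(B→C) = (3240.0 + 1310) − 722 = 3828.0 t/yr.
Box C: F(C→D) = (3828.0 + 1290) − 2130 = 2988.0 t/yr.
Box D: F(D→E) = (2988.0 + 1700) − 1940 = 2748.0 t/yr.
Box E: F(E→F) = (2748.0 + 1290) − 1080 = 2958.0 t/yr.
Box F throughput = its input = 2958.0 t/yr; τ = 472 / 2958.0 = 0.1596 yr.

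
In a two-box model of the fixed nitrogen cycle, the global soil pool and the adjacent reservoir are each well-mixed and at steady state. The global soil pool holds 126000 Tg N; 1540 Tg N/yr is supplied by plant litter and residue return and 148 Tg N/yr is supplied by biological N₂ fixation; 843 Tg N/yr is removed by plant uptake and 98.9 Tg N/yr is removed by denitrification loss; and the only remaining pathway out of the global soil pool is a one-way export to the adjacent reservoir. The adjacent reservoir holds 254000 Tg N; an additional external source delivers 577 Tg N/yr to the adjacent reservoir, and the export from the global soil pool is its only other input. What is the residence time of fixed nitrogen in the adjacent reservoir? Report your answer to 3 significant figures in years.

192 yr

Balance the global soil pool: ΣF_in = 1540 + 148 = 1688.0 Tg N/yr.
Export to the adjacent reservoir = ΣF_in − (843 + 98.9) = 746.10 Tg N/yr.
Total input to the adjacent reservoir = 746.10 + 577 = 1323.1 Tg N/yr; at steady state this equals its total output.
τ = M / F = 254000 / 1323.1 = 192.0 yr.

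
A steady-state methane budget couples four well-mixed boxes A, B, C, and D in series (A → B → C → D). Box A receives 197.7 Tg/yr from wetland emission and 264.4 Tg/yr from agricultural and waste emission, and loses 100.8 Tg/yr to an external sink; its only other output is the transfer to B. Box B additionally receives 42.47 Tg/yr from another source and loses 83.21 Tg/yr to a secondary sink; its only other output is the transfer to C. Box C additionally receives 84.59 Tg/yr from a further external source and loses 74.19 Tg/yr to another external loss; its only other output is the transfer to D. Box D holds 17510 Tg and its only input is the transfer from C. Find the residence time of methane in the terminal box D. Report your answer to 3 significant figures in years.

52.9 yr

Box A: F(A→B) = (197.7 + 264.4) − 100.8 = 361.30 Tg/yr.
Box B: F(B→C) = (361.30 + 42.47) − 83.21 = 320.56 Tg/yr.
Box C: F(C→D) = (320.56 + 84.59) − 74.19 = 330.96 Tg/yr.
Box D throughput = its input = 330.96 Tg/yr; τ = 17510 / 330.96 = 52.91 yr.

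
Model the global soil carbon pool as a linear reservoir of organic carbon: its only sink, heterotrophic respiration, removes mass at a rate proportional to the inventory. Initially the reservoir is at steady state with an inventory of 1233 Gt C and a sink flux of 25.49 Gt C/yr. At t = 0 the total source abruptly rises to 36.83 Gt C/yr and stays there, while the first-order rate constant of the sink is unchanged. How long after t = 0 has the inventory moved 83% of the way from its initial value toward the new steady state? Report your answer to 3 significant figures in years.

τ = M₀/F₀ = 1233/25.49 = 48.37 yr.
The remaining gap fraction is e^(−t/τ); 83% covered ⇒ e^(−t/τ) = 0.170.
t = −τ ln(0.170) = 48.37 × 1.772 = 85.71 yr.

85.7 yr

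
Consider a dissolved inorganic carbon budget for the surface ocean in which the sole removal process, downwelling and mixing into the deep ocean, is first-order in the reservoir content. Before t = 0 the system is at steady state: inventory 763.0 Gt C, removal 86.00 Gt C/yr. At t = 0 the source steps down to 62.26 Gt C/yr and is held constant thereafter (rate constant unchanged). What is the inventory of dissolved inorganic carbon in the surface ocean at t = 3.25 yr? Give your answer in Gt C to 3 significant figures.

Residence time τ = M₀/F₀ = 8.872 yr. The eventual steady state is M_∞ = M₀·(F₁/F₀) = 763.0 × 62.26/86.00 = 552.38 Gt C.
The anomaly ΔM(t) = M(t) − M_∞ decays as ΔM₀·e^(−t/τ) with ΔM₀ = 763.0 − 552.38 = 210.6 Gt C.
At t = 3.25 yr, e^(−t/τ) = e^(−0.3663) = 0.6933, so ΔM = 146.0 Gt C and M = 552.38 + 146.0 = 698.40 Gt C.

698 Gt C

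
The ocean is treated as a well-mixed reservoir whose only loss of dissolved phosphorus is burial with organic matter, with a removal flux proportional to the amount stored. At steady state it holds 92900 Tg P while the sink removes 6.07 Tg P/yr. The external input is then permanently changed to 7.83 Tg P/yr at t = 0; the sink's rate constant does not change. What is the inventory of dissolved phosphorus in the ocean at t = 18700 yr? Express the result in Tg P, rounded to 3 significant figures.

Residence time τ = M₀/F₀ = 15300 yr. The eventual steady state is M_∞ = M₀·(F₁/F₀) = 92900 × 7.83/6.07 = 119840 Tg P.
The anomaly ΔM(t) = M(t) − M_∞ decays as ΔM₀·e^(−t/τ) with ΔM₀ = 92900 − 119840 = −26940 Tg P.
At t = 18700 yr, e^(−t/τ) = e^(−1.222) = 0.2947, so ΔM = −7938 Tg P and M = 119840 − 7938 = 111900 Tg P.

112000 Tg P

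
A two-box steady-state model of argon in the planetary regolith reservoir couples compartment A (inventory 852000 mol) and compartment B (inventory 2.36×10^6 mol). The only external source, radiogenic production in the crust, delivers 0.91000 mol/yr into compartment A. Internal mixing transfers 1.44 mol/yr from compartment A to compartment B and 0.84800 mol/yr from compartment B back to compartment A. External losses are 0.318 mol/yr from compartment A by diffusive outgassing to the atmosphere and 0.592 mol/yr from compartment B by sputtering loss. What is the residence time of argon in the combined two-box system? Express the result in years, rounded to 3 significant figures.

Treat the two boxes together as one reservoir: the mixing fluxes between them are internal recycling, so τ = ΣM / Σ(external losses).
M_total = 852000 + 2.36×10^6 = 3.2120×10^6 mol.
ΣF_external_out = 0.318 + 0.592 = 0.91000 mol/yr.
τ = M_total / ΣF_ext = 3.2120×10^6 / 0.91000 = 3.530×10^6 yr.

3.53×10^6 yr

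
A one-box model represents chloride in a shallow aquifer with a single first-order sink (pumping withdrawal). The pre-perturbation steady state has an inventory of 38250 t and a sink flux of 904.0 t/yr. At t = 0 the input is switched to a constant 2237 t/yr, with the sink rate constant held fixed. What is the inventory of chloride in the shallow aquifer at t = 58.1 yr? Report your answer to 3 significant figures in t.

The sink rate constant is k = F₀/M₀ = 904.0/38250 = 0.02363 yr⁻¹.
Solving dM/dt = F₁ − kM with M(0) = M₀ gives M(t) = F₁/k + (M₀ − F₁/k)·e^(−kt).
F₁/k = 2237/0.02363 = 94652 t; kt = 0.02363 × 58.1 = 1.373, e^(−kt) = 0.2533.
M(58.1) = 94652 + (38250 − 94652) × 0.2533 = 94652 − 14290 = 80365 t.

80400 t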